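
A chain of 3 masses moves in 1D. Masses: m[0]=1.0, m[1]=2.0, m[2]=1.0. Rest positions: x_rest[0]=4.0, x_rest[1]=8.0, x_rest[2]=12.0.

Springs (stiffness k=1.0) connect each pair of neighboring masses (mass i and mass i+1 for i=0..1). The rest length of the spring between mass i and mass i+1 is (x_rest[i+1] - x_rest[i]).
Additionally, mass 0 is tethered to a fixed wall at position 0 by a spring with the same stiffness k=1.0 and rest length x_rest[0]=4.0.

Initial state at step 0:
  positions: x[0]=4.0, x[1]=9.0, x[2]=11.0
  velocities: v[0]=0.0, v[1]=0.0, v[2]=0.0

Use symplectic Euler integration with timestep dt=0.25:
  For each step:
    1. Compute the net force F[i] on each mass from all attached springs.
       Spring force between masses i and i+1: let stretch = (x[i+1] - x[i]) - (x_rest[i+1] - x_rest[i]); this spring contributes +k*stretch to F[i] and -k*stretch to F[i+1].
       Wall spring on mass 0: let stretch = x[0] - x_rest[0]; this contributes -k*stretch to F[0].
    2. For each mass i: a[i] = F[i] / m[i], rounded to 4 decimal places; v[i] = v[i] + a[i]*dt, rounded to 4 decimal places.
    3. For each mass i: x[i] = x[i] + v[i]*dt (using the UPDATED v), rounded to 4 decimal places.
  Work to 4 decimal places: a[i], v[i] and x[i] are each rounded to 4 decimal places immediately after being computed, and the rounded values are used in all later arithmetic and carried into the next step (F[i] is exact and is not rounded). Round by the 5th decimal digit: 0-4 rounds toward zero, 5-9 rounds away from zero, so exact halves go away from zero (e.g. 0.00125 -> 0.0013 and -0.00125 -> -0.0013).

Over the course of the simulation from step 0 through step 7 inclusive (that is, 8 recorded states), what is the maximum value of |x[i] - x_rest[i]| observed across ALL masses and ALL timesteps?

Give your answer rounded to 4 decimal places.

Step 0: x=[4.0000 9.0000 11.0000] v=[0.0000 0.0000 0.0000]
Step 1: x=[4.0625 8.9063 11.1250] v=[0.2500 -0.3750 0.5000]
Step 2: x=[4.1738 8.7305 11.3613] v=[0.4453 -0.7032 0.9453]
Step 3: x=[4.3091 8.4945 11.6832] v=[0.5410 -0.9440 1.2876]
Step 4: x=[4.4366 8.2274 12.0558] v=[0.5101 -1.0686 1.4904]
Step 5: x=[4.5238 7.9614 12.4391] v=[0.3487 -1.0639 1.5333]
Step 6: x=[4.5431 7.7279 12.7926] v=[0.0772 -0.9339 1.4139]
Step 7: x=[4.4775 7.5532 13.0795] v=[-0.2624 -0.6989 1.1477]
Max displacement = 1.0795

Answer: 1.0795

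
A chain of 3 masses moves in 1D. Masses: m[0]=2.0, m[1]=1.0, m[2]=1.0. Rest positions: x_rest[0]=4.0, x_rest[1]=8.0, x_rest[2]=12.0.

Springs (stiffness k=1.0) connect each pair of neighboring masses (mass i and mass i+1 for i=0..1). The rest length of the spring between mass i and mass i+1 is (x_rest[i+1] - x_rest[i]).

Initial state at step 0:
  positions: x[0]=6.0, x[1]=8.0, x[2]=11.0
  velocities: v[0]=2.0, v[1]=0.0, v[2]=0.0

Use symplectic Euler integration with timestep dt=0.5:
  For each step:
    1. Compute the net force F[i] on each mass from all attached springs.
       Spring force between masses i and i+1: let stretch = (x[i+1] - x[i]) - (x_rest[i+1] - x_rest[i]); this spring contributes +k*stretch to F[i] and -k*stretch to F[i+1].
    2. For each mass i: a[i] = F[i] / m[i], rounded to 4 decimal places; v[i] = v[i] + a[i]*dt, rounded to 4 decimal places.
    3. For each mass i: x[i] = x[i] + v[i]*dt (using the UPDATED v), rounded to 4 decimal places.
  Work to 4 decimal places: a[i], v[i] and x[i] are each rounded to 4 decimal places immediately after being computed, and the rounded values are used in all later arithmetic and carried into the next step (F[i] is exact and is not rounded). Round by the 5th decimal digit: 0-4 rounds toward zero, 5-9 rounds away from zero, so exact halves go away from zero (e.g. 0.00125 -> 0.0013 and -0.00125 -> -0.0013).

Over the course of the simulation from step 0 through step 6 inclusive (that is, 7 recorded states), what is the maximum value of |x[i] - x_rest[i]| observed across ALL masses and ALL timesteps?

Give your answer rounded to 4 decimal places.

Answer: 4.5529

Derivation:
Step 0: x=[6.0000 8.0000 11.0000] v=[2.0000 0.0000 0.0000]
Step 1: x=[6.7500 8.2500 11.2500] v=[1.5000 0.5000 0.5000]
Step 2: x=[7.1875 8.8750 11.7500] v=[0.8750 1.2500 1.0000]
Step 3: x=[7.3360 9.7969 12.5313] v=[0.2969 1.8438 1.5625]
Step 4: x=[7.2921 10.7872 13.6290] v=[-0.0879 1.9806 2.1953]
Step 5: x=[7.1850 11.6142 15.0162] v=[-0.2142 1.6540 2.7744]
Step 6: x=[7.1316 12.1844 16.5529] v=[-0.1069 1.1404 3.0734]
Max displacement = 4.5529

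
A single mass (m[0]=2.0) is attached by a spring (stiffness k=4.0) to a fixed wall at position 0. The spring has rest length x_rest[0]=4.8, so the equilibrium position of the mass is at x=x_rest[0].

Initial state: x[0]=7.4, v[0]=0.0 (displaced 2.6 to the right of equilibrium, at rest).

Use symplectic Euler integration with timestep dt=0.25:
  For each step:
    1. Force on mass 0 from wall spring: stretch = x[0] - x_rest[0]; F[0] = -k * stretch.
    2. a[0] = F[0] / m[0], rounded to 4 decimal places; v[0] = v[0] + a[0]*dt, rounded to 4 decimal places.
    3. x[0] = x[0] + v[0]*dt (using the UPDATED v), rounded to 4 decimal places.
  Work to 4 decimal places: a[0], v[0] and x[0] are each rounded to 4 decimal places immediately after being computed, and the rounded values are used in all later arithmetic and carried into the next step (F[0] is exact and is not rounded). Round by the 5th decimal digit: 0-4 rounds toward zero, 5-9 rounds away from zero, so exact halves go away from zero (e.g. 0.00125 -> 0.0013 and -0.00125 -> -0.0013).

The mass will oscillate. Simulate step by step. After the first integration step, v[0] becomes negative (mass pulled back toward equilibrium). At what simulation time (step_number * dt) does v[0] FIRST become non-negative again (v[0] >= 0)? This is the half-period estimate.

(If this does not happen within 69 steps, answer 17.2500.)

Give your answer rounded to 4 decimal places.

Answer: 2.2500

Derivation:
Step 0: x=[7.4000] v=[0.0000]
Step 1: x=[7.0750] v=[-1.3000]
Step 2: x=[6.4656] v=[-2.4375]
Step 3: x=[5.6480] v=[-3.2703]
Step 4: x=[4.7244] v=[-3.6943]
Step 5: x=[3.8103] v=[-3.6565]
Step 6: x=[3.0199] v=[-3.1617]
Step 7: x=[2.4520] v=[-2.2717]
Step 8: x=[2.1776] v=[-1.0977]
Step 9: x=[2.2310] v=[0.2135]
First v>=0 after going negative at step 9, time=2.2500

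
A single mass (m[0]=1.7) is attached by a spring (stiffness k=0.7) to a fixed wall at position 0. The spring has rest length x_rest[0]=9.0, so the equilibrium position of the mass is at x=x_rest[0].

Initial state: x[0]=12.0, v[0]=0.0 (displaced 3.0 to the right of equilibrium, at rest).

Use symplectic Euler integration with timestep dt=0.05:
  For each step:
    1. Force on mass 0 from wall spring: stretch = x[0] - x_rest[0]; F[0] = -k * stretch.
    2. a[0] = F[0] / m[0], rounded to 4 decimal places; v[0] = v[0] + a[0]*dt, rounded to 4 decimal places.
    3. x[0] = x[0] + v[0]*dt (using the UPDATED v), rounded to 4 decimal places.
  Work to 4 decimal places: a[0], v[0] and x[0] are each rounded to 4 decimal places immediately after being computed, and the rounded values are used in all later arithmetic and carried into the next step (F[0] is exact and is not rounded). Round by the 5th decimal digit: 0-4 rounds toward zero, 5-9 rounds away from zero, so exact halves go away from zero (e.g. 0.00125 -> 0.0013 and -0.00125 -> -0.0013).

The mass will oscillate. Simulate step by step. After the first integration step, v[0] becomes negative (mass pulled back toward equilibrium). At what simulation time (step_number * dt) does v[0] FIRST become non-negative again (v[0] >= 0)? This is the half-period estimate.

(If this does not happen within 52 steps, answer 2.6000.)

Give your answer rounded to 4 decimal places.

Step 0: x=[12.0000] v=[0.0000]
Step 1: x=[11.9969] v=[-0.0618]
Step 2: x=[11.9907] v=[-0.1235]
Step 3: x=[11.9814] v=[-0.1851]
Step 4: x=[11.9691] v=[-0.2465]
Step 5: x=[11.9537] v=[-0.3076]
Step 6: x=[11.9353] v=[-0.3684]
Step 7: x=[11.9139] v=[-0.4288]
Step 8: x=[11.8895] v=[-0.4888]
Step 9: x=[11.8621] v=[-0.5483]
Step 10: x=[11.8317] v=[-0.6072]
Step 11: x=[11.7984] v=[-0.6655]
Step 12: x=[11.7622] v=[-0.7231]
Step 13: x=[11.7232] v=[-0.7800]
Step 14: x=[11.6814] v=[-0.8361]
Step 15: x=[11.6368] v=[-0.8913]
Step 16: x=[11.5895] v=[-0.9456]
Step 17: x=[11.5396] v=[-0.9989]
Step 18: x=[11.4870] v=[-1.0512]
Step 19: x=[11.4319] v=[-1.1024]
Step 20: x=[11.3743] v=[-1.1525]
Step 21: x=[11.3142] v=[-1.2014]
Step 22: x=[11.2518] v=[-1.2490]
Step 23: x=[11.1870] v=[-1.2954]
Step 24: x=[11.1200] v=[-1.3404]
Step 25: x=[11.0508] v=[-1.3840]
Step 26: x=[10.9795] v=[-1.4262]
Step 27: x=[10.9062] v=[-1.4670]
Step 28: x=[10.8309] v=[-1.5062]
Step 29: x=[10.7537] v=[-1.5439]
Step 30: x=[10.6747] v=[-1.5800]
Step 31: x=[10.5940] v=[-1.6145]
Step 32: x=[10.5116] v=[-1.6473]
Step 33: x=[10.4277] v=[-1.6784]
Step 34: x=[10.3423] v=[-1.7078]
Step 35: x=[10.2555] v=[-1.7354]
Step 36: x=[10.1674] v=[-1.7613]
Step 37: x=[10.0781] v=[-1.7853]
Step 38: x=[9.9877] v=[-1.8075]
Step 39: x=[9.8963] v=[-1.8278]
Step 40: x=[9.8040] v=[-1.8463]
Step 41: x=[9.7109] v=[-1.8629]
Step 42: x=[9.6170] v=[-1.8775]
Step 43: x=[9.5225] v=[-1.8902]
Step 44: x=[9.4275] v=[-1.9010]
Step 45: x=[9.3320] v=[-1.9098]
Step 46: x=[9.2362] v=[-1.9166]
Step 47: x=[9.1401] v=[-1.9215]
Step 48: x=[9.0439] v=[-1.9244]
Step 49: x=[8.9476] v=[-1.9253]
Step 50: x=[8.8514] v=[-1.9242]
Step 51: x=[8.7553] v=[-1.9211]
Step 52: x=[8.6595] v=[-1.9161]
v[0] did not become non-negative within 52 steps; using fallback time=2.6000

Answer: 2.6000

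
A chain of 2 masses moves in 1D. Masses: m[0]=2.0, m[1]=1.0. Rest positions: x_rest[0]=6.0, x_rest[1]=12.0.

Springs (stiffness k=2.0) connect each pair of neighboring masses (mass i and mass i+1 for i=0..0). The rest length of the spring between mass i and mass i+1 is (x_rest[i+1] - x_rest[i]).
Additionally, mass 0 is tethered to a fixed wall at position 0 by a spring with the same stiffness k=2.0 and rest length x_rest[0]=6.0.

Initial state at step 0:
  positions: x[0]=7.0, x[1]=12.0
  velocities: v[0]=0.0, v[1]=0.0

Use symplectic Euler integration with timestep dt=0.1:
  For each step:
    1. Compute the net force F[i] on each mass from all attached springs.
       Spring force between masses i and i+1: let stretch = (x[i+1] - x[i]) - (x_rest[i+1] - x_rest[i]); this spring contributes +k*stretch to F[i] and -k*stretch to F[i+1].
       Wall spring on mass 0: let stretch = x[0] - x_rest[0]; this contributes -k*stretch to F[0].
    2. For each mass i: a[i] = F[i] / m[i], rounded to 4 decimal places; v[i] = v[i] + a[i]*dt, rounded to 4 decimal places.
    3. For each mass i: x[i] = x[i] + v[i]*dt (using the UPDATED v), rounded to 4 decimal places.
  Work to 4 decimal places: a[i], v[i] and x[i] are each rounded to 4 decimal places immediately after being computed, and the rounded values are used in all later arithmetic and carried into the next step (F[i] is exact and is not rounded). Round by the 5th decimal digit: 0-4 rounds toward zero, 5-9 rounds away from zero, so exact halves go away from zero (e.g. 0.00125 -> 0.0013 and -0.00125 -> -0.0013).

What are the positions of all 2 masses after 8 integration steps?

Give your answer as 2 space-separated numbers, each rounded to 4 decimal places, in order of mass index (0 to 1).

Step 0: x=[7.0000 12.0000] v=[0.0000 0.0000]
Step 1: x=[6.9800 12.0200] v=[-0.2000 0.2000]
Step 2: x=[6.9406 12.0592] v=[-0.3940 0.3920]
Step 3: x=[6.8830 12.1160] v=[-0.5762 0.5683]
Step 4: x=[6.8089 12.1882] v=[-0.7412 0.7217]
Step 5: x=[6.7205 12.2728] v=[-0.8842 0.8458]
Step 6: x=[6.6204 12.3663] v=[-1.0010 0.9353]
Step 7: x=[6.5116 12.4649] v=[-1.0885 0.9861]
Step 8: x=[6.3972 12.5644] v=[-1.1443 0.9954]

Answer: 6.3972 12.5644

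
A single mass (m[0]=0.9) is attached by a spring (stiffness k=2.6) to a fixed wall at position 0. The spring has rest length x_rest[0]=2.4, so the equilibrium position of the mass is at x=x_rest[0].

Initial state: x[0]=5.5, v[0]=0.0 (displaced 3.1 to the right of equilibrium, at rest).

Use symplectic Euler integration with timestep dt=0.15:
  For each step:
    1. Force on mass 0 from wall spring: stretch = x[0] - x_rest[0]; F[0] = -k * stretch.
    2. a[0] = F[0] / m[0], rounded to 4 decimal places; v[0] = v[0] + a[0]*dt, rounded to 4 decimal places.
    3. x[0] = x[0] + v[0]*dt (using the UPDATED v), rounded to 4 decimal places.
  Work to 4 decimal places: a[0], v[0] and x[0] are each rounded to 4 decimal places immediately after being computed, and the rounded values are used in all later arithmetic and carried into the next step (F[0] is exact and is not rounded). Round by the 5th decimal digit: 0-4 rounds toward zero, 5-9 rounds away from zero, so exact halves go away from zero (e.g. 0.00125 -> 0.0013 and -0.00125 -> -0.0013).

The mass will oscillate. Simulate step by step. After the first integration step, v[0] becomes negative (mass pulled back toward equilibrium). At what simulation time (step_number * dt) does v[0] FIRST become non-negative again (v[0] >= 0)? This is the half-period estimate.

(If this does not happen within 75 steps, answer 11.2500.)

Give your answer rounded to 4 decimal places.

Step 0: x=[5.5000] v=[0.0000]
Step 1: x=[5.2985] v=[-1.3433]
Step 2: x=[4.9086] v=[-2.5993]
Step 3: x=[4.3556] v=[-3.6864]
Step 4: x=[3.6755] v=[-4.5338]
Step 5: x=[2.9125] v=[-5.0865]
Step 6: x=[2.1162] v=[-5.3086]
Step 7: x=[1.3384] v=[-5.1856]
Step 8: x=[0.6296] v=[-4.7256]
Step 9: x=[0.0358] v=[-3.9584]
Step 10: x=[-0.4043] v=[-2.9339]
Step 11: x=[-0.6621] v=[-1.7187]
Step 12: x=[-0.7209] v=[-0.3918]
Step 13: x=[-0.5768] v=[0.9606]
First v>=0 after going negative at step 13, time=1.9500

Answer: 1.9500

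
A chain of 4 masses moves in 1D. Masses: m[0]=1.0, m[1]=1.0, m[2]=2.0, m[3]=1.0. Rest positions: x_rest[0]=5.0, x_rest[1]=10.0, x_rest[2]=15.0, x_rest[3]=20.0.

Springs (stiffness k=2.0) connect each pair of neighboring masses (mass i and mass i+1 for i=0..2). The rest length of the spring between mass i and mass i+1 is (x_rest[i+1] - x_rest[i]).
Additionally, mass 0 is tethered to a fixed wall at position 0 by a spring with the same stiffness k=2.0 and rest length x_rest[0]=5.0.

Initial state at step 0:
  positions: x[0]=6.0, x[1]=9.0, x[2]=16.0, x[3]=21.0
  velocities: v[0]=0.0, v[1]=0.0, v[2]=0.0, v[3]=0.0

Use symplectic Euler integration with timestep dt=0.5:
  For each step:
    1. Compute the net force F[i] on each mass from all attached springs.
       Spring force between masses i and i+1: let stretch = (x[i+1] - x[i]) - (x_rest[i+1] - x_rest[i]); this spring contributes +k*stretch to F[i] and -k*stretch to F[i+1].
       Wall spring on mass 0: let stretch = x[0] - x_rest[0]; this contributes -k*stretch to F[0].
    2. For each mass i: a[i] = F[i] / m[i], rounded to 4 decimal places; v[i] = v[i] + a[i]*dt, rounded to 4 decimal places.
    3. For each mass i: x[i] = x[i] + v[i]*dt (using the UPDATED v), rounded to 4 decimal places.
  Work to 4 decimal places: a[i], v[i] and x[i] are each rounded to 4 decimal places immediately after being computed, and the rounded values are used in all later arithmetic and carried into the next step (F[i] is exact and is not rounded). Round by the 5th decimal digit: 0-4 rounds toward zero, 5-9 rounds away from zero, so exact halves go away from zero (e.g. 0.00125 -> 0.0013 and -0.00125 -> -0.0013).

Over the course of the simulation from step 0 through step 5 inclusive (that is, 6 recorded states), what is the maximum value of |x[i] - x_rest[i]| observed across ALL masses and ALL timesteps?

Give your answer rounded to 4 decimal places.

Answer: 2.0000

Derivation:
Step 0: x=[6.0000 9.0000 16.0000 21.0000] v=[0.0000 0.0000 0.0000 0.0000]
Step 1: x=[4.5000 11.0000 15.5000 21.0000] v=[-3.0000 4.0000 -1.0000 0.0000]
Step 2: x=[4.0000 12.0000 15.2500 20.7500] v=[-1.0000 2.0000 -0.5000 -0.5000]
Step 3: x=[5.5000 10.6250 15.5625 20.2500] v=[3.0000 -2.7500 0.6250 -1.0000]
Step 4: x=[6.8125 9.1563 15.8125 19.9063] v=[2.6250 -2.9375 0.5000 -0.6875]
Step 5: x=[5.8907 9.8438 15.4219 20.0157] v=[-1.8437 1.3749 -0.7812 0.2187]
Max displacement = 2.0000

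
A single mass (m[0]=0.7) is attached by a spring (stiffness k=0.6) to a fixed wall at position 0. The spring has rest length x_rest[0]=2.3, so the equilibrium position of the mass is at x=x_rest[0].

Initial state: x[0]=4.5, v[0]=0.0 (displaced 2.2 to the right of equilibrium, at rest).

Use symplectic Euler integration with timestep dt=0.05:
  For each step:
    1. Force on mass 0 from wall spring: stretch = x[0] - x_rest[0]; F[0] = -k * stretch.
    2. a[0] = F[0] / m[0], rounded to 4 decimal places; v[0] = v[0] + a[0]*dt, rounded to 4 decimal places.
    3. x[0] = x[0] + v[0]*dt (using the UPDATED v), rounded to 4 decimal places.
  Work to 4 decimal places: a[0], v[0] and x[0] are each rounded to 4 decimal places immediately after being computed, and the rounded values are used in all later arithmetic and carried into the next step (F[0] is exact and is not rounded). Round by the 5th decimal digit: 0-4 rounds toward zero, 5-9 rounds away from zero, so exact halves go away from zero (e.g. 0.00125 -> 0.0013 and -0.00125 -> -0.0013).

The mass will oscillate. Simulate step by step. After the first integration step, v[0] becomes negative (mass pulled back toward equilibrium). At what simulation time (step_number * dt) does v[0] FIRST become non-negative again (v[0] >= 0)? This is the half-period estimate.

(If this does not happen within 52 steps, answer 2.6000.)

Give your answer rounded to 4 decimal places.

Step 0: x=[4.5000] v=[0.0000]
Step 1: x=[4.4953] v=[-0.0943]
Step 2: x=[4.4859] v=[-0.1884]
Step 3: x=[4.4718] v=[-0.2821]
Step 4: x=[4.4530] v=[-0.3752]
Step 5: x=[4.4296] v=[-0.4675]
Step 6: x=[4.4017] v=[-0.5588]
Step 7: x=[4.3693] v=[-0.6489]
Step 8: x=[4.3324] v=[-0.7376]
Step 9: x=[4.2912] v=[-0.8247]
Step 10: x=[4.2457] v=[-0.9100]
Step 11: x=[4.1960] v=[-0.9934]
Step 12: x=[4.1423] v=[-1.0747]
Step 13: x=[4.0846] v=[-1.1537]
Step 14: x=[4.0231] v=[-1.2302]
Step 15: x=[3.9579] v=[-1.3040]
Step 16: x=[3.8891] v=[-1.3751]
Step 17: x=[3.8169] v=[-1.4432]
Step 18: x=[3.7415] v=[-1.5082]
Step 19: x=[3.6630] v=[-1.5700]
Step 20: x=[3.5816] v=[-1.6284]
Step 21: x=[3.4974] v=[-1.6833]
Step 22: x=[3.4107] v=[-1.7346]
Step 23: x=[3.3216] v=[-1.7822]
Step 24: x=[3.2303] v=[-1.8260]
Step 25: x=[3.1370] v=[-1.8659]
Step 26: x=[3.0419] v=[-1.9018]
Step 27: x=[2.9452] v=[-1.9336]
Step 28: x=[2.8471] v=[-1.9613]
Step 29: x=[2.7479] v=[-1.9847]
Step 30: x=[2.6477] v=[-2.0039]
Step 31: x=[2.5468] v=[-2.0188]
Step 32: x=[2.4453] v=[-2.0294]
Step 33: x=[2.3435] v=[-2.0356]
Step 34: x=[2.2416] v=[-2.0375]
Step 35: x=[2.1399] v=[-2.0350]
Step 36: x=[2.0385] v=[-2.0281]
Step 37: x=[1.9377] v=[-2.0169]
Step 38: x=[1.8376] v=[-2.0014]
Step 39: x=[1.7385] v=[-1.9816]
Step 40: x=[1.6406] v=[-1.9575]
Step 41: x=[1.5441] v=[-1.9292]
Step 42: x=[1.4493] v=[-1.8968]
Step 43: x=[1.3563] v=[-1.8603]
Step 44: x=[1.2653] v=[-1.8199]
Step 45: x=[1.1765] v=[-1.7756]
Step 46: x=[1.0901] v=[-1.7275]
Step 47: x=[1.0063] v=[-1.6756]
Step 48: x=[0.9253] v=[-1.6202]
Step 49: x=[0.8472] v=[-1.5613]
Step 50: x=[0.7723] v=[-1.4990]
Step 51: x=[0.7006] v=[-1.4335]
Step 52: x=[0.6324] v=[-1.3650]
v[0] did not become non-negative within 52 steps; using fallback time=2.6000

Answer: 2.6000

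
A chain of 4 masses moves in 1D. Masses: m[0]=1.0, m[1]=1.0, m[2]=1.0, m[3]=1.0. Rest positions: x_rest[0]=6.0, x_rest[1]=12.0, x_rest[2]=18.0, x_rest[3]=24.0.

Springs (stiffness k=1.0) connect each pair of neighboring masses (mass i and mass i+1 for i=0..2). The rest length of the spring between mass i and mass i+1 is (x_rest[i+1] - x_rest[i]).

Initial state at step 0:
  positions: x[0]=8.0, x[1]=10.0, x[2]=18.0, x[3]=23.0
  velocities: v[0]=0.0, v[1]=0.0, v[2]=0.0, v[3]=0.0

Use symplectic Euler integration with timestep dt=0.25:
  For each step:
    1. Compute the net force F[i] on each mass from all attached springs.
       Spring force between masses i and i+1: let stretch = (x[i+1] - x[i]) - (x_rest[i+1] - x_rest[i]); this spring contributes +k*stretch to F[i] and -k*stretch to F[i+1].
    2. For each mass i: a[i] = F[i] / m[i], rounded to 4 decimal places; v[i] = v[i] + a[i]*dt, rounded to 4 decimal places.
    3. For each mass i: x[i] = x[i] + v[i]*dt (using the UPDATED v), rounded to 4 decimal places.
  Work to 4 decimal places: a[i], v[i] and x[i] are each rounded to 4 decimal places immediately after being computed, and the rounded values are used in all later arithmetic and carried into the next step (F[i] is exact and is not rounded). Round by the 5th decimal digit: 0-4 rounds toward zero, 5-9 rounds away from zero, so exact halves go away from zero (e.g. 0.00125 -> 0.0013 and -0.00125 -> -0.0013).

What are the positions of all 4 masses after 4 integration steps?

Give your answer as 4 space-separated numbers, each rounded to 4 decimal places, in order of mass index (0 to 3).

Step 0: x=[8.0000 10.0000 18.0000 23.0000] v=[0.0000 0.0000 0.0000 0.0000]
Step 1: x=[7.7500 10.3750 17.8125 23.0625] v=[-1.0000 1.5000 -0.7500 0.2500]
Step 2: x=[7.2891 11.0508 17.4883 23.1719] v=[-1.8438 2.7031 -1.2969 0.4375]
Step 3: x=[6.6883 11.8938 17.1170 23.3011] v=[-2.4034 3.3721 -1.4854 0.5166]
Step 4: x=[6.0378 12.7379 16.8057 23.4188] v=[-2.6020 3.3765 -1.2452 0.4706]

Answer: 6.0378 12.7379 16.8057 23.4188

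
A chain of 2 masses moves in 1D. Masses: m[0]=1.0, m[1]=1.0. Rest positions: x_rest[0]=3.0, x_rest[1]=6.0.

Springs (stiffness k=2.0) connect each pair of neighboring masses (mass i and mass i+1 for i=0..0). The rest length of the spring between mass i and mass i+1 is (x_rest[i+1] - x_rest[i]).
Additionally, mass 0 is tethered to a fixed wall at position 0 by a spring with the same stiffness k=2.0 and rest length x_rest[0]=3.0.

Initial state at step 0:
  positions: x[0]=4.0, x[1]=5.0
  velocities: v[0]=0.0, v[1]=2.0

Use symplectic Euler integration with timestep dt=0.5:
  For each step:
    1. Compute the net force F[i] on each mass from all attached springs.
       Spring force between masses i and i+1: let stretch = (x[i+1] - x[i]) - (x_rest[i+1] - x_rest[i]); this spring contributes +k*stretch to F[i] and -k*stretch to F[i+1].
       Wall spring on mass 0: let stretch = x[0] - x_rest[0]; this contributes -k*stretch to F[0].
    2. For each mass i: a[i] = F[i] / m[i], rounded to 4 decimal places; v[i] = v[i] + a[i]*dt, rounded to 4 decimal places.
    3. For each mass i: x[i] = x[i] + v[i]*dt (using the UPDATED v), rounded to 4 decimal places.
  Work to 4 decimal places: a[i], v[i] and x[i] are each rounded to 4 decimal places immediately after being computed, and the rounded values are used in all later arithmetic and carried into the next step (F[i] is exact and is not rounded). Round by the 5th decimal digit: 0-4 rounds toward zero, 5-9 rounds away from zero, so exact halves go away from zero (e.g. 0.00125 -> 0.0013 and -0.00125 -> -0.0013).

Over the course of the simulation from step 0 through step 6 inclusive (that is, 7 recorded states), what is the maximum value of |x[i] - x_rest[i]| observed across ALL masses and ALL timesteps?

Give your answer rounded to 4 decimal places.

Step 0: x=[4.0000 5.0000] v=[0.0000 2.0000]
Step 1: x=[2.5000 7.0000] v=[-3.0000 4.0000]
Step 2: x=[2.0000 8.2500] v=[-1.0000 2.5000]
Step 3: x=[3.6250 7.8750] v=[3.2500 -0.7500]
Step 4: x=[5.5625 6.8750] v=[3.8750 -2.0000]
Step 5: x=[5.3750 6.7188] v=[-0.3750 -0.3125]
Step 6: x=[3.1719 7.3907] v=[-4.4062 1.3437]
Max displacement = 2.5625

Answer: 2.5625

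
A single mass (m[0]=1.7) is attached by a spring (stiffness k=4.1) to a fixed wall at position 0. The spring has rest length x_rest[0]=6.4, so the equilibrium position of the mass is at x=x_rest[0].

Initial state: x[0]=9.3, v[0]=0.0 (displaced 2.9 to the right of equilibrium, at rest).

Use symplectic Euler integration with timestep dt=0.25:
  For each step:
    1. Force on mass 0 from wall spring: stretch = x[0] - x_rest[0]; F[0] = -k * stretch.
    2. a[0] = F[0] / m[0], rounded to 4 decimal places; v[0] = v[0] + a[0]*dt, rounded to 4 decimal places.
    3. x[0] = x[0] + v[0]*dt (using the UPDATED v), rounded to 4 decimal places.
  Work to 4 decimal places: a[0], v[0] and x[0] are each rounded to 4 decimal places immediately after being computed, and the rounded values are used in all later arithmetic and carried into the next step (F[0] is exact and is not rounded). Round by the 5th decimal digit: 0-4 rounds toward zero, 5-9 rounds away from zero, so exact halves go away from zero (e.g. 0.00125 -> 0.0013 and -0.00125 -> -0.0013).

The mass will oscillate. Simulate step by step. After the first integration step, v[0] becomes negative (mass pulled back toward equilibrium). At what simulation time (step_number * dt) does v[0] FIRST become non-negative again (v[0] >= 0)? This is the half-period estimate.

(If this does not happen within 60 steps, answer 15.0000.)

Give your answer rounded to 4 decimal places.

Answer: 2.2500

Derivation:
Step 0: x=[9.3000] v=[0.0000]
Step 1: x=[8.8629] v=[-1.7485]
Step 2: x=[8.0545] v=[-3.2335]
Step 3: x=[6.9967] v=[-4.2311]
Step 4: x=[5.8490] v=[-4.5909]
Step 5: x=[4.7843] v=[-4.2587]
Step 6: x=[3.9632] v=[-3.2845]
Step 7: x=[3.5094] v=[-1.8153]
Step 8: x=[3.4913] v=[-0.0725]
Step 9: x=[3.9116] v=[1.6813]
First v>=0 after going negative at step 9, time=2.2500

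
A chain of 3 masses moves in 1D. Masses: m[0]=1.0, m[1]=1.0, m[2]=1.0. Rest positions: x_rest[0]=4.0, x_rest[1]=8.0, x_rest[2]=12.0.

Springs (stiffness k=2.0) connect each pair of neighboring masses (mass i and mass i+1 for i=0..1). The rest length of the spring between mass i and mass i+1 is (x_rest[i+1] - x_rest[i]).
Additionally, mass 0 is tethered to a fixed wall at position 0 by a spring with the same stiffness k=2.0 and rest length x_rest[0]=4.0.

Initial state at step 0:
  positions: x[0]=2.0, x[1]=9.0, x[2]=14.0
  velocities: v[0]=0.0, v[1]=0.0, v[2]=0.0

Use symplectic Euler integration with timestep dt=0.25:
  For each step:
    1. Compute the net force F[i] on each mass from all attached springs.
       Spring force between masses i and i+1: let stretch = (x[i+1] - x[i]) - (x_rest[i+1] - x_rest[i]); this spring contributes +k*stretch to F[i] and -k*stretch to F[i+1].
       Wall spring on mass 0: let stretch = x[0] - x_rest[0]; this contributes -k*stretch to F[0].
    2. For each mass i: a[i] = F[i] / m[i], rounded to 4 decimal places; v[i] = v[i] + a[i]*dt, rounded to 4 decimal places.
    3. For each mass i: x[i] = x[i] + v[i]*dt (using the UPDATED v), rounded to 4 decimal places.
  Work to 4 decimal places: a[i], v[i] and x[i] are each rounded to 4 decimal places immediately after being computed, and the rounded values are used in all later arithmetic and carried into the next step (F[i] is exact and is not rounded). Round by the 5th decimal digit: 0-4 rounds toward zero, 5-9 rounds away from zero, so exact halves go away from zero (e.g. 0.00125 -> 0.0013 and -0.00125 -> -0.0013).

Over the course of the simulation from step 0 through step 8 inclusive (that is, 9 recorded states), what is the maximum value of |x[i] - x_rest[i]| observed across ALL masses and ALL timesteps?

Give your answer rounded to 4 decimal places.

Step 0: x=[2.0000 9.0000 14.0000] v=[0.0000 0.0000 0.0000]
Step 1: x=[2.6250 8.7500 13.8750] v=[2.5000 -1.0000 -0.5000]
Step 2: x=[3.6875 8.3750 13.6094] v=[4.2500 -1.5000 -1.0625]
Step 3: x=[4.8750 8.0684 13.1895] v=[4.7500 -1.2266 -1.6797]
Step 4: x=[5.8523 8.0027 12.6294] v=[3.9092 -0.2628 -2.2403]
Step 5: x=[6.3669 8.2466 11.9910] v=[2.0583 0.9754 -2.5537]
Step 6: x=[6.3206 8.7236 11.3845] v=[-0.1853 1.9078 -2.4259]
Step 7: x=[5.7846 9.2328 10.9454] v=[-2.1441 2.0368 -1.7564]
Step 8: x=[4.9565 9.5251 10.7922] v=[-3.3123 1.1690 -0.6127]
Max displacement = 2.3669

Answer: 2.3669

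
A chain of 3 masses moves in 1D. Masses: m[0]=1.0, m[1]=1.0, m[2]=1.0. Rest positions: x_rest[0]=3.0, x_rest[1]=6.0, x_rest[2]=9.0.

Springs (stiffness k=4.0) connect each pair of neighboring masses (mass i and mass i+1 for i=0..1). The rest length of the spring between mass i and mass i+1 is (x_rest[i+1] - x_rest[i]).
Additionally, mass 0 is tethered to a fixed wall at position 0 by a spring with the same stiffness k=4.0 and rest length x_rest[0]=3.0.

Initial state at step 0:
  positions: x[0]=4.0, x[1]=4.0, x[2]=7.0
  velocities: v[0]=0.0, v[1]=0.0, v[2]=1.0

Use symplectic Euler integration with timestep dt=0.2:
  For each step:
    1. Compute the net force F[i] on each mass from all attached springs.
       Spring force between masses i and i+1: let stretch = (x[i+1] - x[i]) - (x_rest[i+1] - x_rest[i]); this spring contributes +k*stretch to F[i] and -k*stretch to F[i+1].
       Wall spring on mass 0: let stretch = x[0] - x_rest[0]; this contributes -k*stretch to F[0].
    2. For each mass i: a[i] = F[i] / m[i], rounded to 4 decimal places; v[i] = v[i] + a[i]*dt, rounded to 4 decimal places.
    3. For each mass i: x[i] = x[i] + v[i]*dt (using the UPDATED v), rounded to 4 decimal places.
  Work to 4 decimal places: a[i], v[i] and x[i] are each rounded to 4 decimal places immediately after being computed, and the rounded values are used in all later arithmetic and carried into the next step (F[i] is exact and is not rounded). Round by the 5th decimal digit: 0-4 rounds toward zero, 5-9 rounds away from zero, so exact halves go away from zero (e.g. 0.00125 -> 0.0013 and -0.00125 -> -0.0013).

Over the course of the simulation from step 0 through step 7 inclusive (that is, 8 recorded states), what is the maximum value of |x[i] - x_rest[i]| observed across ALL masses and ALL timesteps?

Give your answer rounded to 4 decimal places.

Answer: 2.0027

Derivation:
Step 0: x=[4.0000 4.0000 7.0000] v=[0.0000 0.0000 1.0000]
Step 1: x=[3.3600 4.4800 7.2000] v=[-3.2000 2.4000 1.0000]
Step 2: x=[2.3616 5.2160 7.4448] v=[-4.9920 3.6800 1.2240]
Step 3: x=[1.4420 5.8519 7.8130] v=[-4.5978 3.1795 1.8410]
Step 4: x=[0.9973 6.0960 8.3474] v=[-2.2235 1.2205 2.6721]
Step 5: x=[1.2088 5.8845 9.0016] v=[1.0576 -1.0573 3.2710]
Step 6: x=[1.9750 5.4237 9.6371] v=[3.8311 -2.3042 3.1773]
Step 7: x=[2.9770 5.0852 10.0784] v=[5.0101 -1.6924 2.2066]
Max displacement = 2.0027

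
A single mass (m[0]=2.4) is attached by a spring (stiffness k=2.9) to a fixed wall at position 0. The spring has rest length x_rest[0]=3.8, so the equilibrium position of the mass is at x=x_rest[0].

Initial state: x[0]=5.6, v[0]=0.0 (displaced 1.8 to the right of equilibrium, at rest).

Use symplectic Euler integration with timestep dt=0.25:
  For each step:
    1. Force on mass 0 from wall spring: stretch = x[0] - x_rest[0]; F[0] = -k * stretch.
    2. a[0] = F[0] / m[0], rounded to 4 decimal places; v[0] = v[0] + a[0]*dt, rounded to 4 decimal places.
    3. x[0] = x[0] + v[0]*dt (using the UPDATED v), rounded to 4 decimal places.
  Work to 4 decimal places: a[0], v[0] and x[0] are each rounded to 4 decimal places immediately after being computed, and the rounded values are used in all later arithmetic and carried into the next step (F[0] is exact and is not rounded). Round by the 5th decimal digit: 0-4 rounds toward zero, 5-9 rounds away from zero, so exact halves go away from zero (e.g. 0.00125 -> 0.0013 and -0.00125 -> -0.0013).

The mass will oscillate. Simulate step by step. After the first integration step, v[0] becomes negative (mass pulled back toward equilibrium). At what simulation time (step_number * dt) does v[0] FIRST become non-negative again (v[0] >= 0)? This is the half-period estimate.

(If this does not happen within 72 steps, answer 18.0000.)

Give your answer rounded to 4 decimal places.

Step 0: x=[5.6000] v=[0.0000]
Step 1: x=[5.4641] v=[-0.5438]
Step 2: x=[5.2025] v=[-1.0465]
Step 3: x=[4.8350] v=[-1.4702]
Step 4: x=[4.3893] v=[-1.7829]
Step 5: x=[3.8991] v=[-1.9609]
Step 6: x=[3.4014] v=[-1.9908]
Step 7: x=[2.9338] v=[-1.8704]
Step 8: x=[2.5316] v=[-1.6087]
Step 9: x=[2.2252] v=[-1.2255]
Step 10: x=[2.0378] v=[-0.7498]
Step 11: x=[1.9834] v=[-0.2175]
Step 12: x=[2.0662] v=[0.3313]
First v>=0 after going negative at step 12, time=3.0000

Answer: 3.0000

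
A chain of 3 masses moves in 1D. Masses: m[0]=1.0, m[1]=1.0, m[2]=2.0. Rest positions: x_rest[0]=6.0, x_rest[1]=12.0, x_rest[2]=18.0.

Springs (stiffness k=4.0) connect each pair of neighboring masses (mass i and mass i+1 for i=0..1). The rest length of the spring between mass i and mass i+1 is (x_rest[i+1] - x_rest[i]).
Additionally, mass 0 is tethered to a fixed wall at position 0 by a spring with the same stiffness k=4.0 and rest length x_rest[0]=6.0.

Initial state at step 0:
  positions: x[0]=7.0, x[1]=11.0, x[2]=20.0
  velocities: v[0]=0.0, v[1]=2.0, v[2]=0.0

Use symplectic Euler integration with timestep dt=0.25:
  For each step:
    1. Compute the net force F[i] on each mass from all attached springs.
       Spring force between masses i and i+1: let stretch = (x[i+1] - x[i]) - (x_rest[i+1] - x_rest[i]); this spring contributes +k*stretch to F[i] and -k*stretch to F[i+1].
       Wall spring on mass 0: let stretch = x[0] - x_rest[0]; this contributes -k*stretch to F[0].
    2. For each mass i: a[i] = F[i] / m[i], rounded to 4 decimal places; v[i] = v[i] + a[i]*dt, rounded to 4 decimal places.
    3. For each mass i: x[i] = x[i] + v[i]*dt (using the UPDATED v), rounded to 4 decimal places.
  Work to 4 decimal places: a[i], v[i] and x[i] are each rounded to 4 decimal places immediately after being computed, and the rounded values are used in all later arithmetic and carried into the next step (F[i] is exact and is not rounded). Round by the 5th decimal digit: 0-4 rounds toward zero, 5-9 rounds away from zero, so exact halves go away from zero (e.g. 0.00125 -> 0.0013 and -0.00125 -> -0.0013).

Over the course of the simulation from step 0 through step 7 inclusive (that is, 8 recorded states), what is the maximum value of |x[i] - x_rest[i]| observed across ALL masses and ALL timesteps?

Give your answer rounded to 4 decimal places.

Step 0: x=[7.0000 11.0000 20.0000] v=[0.0000 2.0000 0.0000]
Step 1: x=[6.2500 12.7500 19.6250] v=[-3.0000 7.0000 -1.5000]
Step 2: x=[5.5625 14.5938 19.1406] v=[-2.7500 7.3750 -1.9375]
Step 3: x=[5.7422 15.3164 18.8379] v=[0.7188 2.8905 -1.2109]
Step 4: x=[6.8799 14.5259 18.8450] v=[4.5508 -3.1622 0.0284]
Step 5: x=[8.2091 12.9036 19.0622] v=[5.3169 -6.4891 0.8689]
Step 6: x=[8.6597 11.6474 19.2596] v=[1.8023 -5.0250 0.7896]
Step 7: x=[7.6923 11.5473 19.2555] v=[-3.8697 -0.4005 -0.0165]
Max displacement = 3.3164

Answer: 3.3164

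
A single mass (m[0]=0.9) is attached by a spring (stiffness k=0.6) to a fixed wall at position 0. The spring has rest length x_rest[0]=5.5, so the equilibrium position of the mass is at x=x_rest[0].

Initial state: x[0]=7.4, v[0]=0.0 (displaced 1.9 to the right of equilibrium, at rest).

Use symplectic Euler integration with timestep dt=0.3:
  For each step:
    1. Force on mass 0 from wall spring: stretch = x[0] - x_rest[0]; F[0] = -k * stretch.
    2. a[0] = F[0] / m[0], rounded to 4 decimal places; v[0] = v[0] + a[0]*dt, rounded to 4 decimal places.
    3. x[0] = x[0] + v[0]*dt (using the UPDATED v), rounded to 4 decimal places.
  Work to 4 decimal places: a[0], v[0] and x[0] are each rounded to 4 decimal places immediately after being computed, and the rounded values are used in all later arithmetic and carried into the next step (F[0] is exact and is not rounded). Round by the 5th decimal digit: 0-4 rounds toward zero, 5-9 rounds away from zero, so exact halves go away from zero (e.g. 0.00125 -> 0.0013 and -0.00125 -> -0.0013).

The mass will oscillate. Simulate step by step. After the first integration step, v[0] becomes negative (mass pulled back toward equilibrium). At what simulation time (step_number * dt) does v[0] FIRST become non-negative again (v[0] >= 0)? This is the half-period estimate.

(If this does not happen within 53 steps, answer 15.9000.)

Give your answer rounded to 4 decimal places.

Step 0: x=[7.4000] v=[0.0000]
Step 1: x=[7.2860] v=[-0.3800]
Step 2: x=[7.0648] v=[-0.7372]
Step 3: x=[6.7497] v=[-1.0502]
Step 4: x=[6.3597] v=[-1.3001]
Step 5: x=[5.9181] v=[-1.4720]
Step 6: x=[5.4514] v=[-1.5556]
Step 7: x=[4.9876] v=[-1.5459]
Step 8: x=[4.5546] v=[-1.4434]
Step 9: x=[4.1783] v=[-1.2543]
Step 10: x=[3.8813] v=[-0.9900]
Step 11: x=[3.6814] v=[-0.6663]
Step 12: x=[3.5906] v=[-0.3026]
Step 13: x=[3.6144] v=[0.0793]
First v>=0 after going negative at step 13, time=3.9000

Answer: 3.9000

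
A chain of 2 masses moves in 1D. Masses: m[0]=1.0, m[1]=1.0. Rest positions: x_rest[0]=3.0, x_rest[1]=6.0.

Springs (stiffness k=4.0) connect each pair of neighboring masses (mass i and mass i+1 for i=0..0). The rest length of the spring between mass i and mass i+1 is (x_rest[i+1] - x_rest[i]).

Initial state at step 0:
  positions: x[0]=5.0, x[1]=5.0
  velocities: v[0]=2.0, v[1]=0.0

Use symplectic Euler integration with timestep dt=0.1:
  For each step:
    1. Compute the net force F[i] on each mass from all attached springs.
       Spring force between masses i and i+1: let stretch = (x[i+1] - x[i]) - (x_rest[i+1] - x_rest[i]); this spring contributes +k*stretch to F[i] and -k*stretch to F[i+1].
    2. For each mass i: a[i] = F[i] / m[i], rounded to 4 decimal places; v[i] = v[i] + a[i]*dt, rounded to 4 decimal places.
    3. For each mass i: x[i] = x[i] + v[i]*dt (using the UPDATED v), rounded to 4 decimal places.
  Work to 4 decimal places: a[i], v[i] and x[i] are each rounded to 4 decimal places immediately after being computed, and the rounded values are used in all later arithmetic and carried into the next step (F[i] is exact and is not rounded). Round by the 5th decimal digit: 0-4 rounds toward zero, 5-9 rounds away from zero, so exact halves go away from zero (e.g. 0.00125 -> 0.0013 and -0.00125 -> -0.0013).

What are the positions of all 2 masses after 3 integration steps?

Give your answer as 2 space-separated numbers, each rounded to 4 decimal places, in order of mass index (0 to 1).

Step 0: x=[5.0000 5.0000] v=[2.0000 0.0000]
Step 1: x=[5.0800 5.1200] v=[0.8000 1.2000]
Step 2: x=[5.0416 5.3584] v=[-0.3840 2.3840]
Step 3: x=[4.8959 5.7041] v=[-1.4573 3.4573]

Answer: 4.8959 5.7041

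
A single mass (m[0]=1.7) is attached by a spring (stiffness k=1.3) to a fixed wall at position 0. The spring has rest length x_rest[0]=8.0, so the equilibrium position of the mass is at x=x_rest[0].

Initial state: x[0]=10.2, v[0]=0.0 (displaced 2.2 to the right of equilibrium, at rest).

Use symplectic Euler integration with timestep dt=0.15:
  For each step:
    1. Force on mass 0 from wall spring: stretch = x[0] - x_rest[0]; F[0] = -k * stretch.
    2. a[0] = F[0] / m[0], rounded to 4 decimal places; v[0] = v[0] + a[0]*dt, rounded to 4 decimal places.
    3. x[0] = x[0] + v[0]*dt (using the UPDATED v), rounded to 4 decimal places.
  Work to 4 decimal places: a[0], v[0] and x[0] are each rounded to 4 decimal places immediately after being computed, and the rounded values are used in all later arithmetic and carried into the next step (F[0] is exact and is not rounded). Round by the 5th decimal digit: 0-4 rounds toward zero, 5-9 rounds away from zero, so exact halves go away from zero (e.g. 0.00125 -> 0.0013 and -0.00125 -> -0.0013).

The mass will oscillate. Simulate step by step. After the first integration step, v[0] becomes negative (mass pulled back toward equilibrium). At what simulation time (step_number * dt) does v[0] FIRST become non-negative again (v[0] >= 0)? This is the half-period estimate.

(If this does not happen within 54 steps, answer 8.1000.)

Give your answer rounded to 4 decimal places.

Answer: 3.6000

Derivation:
Step 0: x=[10.2000] v=[0.0000]
Step 1: x=[10.1621] v=[-0.2524]
Step 2: x=[10.0870] v=[-0.5004]
Step 3: x=[9.9760] v=[-0.7398]
Step 4: x=[9.8310] v=[-0.9665]
Step 5: x=[9.6545] v=[-1.1765]
Step 6: x=[9.4496] v=[-1.3663]
Step 7: x=[9.2197] v=[-1.5326]
Step 8: x=[8.9688] v=[-1.6725]
Step 9: x=[8.7013] v=[-1.7836]
Step 10: x=[8.4217] v=[-1.8640]
Step 11: x=[8.1348] v=[-1.9124]
Step 12: x=[7.8456] v=[-1.9279]
Step 13: x=[7.5591] v=[-1.9102]
Step 14: x=[7.2802] v=[-1.8596]
Step 15: x=[7.0137] v=[-1.7770]
Step 16: x=[6.7641] v=[-1.6639]
Step 17: x=[6.5358] v=[-1.5221]
Step 18: x=[6.3327] v=[-1.3541]
Step 19: x=[6.1583] v=[-1.1629]
Step 20: x=[6.0156] v=[-0.9516]
Step 21: x=[5.9070] v=[-0.7240]
Step 22: x=[5.8344] v=[-0.4839]
Step 23: x=[5.7991] v=[-0.2355]
Step 24: x=[5.8017] v=[0.0170]
First v>=0 after going negative at step 24, time=3.6000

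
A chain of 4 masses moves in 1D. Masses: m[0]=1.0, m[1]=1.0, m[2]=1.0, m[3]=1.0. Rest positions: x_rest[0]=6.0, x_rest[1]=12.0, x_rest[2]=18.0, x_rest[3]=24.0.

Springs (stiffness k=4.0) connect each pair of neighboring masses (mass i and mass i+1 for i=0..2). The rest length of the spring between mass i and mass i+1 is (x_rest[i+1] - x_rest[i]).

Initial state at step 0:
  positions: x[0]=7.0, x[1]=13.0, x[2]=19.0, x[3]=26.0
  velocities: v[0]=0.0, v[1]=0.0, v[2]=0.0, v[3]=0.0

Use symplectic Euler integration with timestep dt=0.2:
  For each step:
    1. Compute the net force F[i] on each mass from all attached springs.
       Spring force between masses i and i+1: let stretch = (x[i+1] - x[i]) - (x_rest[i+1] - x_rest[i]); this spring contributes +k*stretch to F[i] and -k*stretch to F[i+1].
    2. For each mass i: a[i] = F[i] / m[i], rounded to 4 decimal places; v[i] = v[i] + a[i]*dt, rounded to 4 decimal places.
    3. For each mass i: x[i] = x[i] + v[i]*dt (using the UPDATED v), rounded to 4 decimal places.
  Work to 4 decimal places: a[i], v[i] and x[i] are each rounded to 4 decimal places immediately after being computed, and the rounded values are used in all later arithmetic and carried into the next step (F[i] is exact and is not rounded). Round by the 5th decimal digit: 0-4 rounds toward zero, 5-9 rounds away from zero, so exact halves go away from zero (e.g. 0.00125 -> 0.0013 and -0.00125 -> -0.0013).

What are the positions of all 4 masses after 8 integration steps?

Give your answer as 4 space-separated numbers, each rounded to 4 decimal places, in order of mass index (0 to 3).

Step 0: x=[7.0000 13.0000 19.0000 26.0000] v=[0.0000 0.0000 0.0000 0.0000]
Step 1: x=[7.0000 13.0000 19.1600 25.8400] v=[0.0000 0.0000 0.8000 -0.8000]
Step 2: x=[7.0000 13.0256 19.4032 25.5712] v=[0.0000 0.1280 1.2160 -1.3440]
Step 3: x=[7.0041 13.1075 19.6129 25.2755] v=[0.0205 0.4096 1.0483 -1.4784]
Step 4: x=[7.0247 13.2537 19.6877 25.0338] v=[0.1032 0.7312 0.3741 -1.2085]
Step 5: x=[7.0820 13.4327 19.5885 24.8967] v=[0.2864 0.8952 -0.4962 -0.6854]
Step 6: x=[7.1954 13.5806 19.3536 24.8703] v=[0.5670 0.7393 -1.1743 -0.1320]
Step 7: x=[7.3704 13.6305 19.0777 24.9212] v=[0.8752 0.2495 -1.3793 0.2546]
Step 8: x=[7.5871 13.5503 18.8652 24.9972] v=[1.0833 -0.4008 -1.0623 0.3798]

Answer: 7.5871 13.5503 18.8652 24.9972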